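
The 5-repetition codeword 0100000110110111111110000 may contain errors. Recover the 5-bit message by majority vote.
Split into 5-bit blocks and majority-vote each:
  block 1 = 01000: 1 ones, 4 zeros → 0
  block 2 = 00110: 2 ones, 3 zeros → 0
  block 3 = 11011: 4 ones, 1 zeros → 1
  block 4 = 11111: 5 ones, 0 zeros → 1
  block 5 = 10000: 1 ones, 4 zeros → 0
Decoded = 00110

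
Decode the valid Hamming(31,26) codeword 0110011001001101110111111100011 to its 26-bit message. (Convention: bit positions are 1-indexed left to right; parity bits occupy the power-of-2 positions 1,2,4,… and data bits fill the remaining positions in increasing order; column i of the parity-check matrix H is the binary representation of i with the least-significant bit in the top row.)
Parity bits occupy power-of-2 positions; data bits are at positions {3,5,6,7,9,10,11,12,13,14,15,17,18,19,20,21,22,23,24,25,26,27,28,29,30,31} (1-indexed).
Extract: c[3]=1 c[5]=0 c[6]=1 c[7]=1 c[9]=0 c[10]=1 c[11]=0 c[12]=0 c[13]=1 c[14]=1 c[15]=0 c[17]=1 c[18]=1 c[19]=0 c[20]=1 c[21]=1 c[22]=1 c[23]=1 c[24]=1 c[25]=1 c[26]=1 c[27]=0 c[28]=0 c[29]=0 c[30]=1 c[31]=1
Data = 10110100110110111111100011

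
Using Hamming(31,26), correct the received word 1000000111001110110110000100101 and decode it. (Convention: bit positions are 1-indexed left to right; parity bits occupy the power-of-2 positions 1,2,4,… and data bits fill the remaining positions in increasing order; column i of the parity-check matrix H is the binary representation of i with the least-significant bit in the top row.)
Syndrome s = H · r^T (mod 2), r = 1000000111001110110110000100101:
  s[0] = (1010101010101010101010101010101)·(1000000111001110110110000100101) mod 2 = 1+0+0+0+0+0+0+0+1+0+0+0+1+0+1+0+1+0+0+0+1+0+0+0+0+0+0+0+1+0+1 mod 2 = 0
  s[1] = (0110011001100110011001100110011)·(1000000111001110110110000100101) mod 2 = 0+0+0+0+0+0+0+0+0+1+0+0+0+1+1+0+0+1+0+0+0+0+0+0+0+1+0+0+0+0+1 mod 2 = 0
  s[2] = (0001111000011110000111100001111)·(1000000111001110110110000100101) mod 2 = 0+0+0+0+0+0+0+0+0+0+0+0+1+1+1+0+0+0+0+1+1+0+0+0+0+0+0+0+1+0+1 mod 2 = 1
  s[3] = (0000000111111110000000011111111)·(1000000111001110110110000100101) mod 2 = 0+0+0+0+0+0+0+1+1+1+0+0+1+1+1+0+0+0+0+0+0+0+0+0+0+1+0+0+1+0+1 mod 2 = 1
  s[4] = (0000000000000001111111111111111)·(1000000111001110110110000100101) mod 2 = 0+0+0+0+0+0+0+0+0+0+0+0+0+0+0+0+1+1+0+1+1+0+0+0+0+1+0+0+1+0+1 mod 2 = 1
Syndrome = 00111
Column 28 of H equals this syndrome → error at bit 28 (1-indexed).
Flip bit 28: 1000000111001110110110000100101 → 1000000111001110110110000101101
Extract data bits at positions {3,5,6,7,9,10,11,12,13,14,15,17,18,19,20,21,22,23,24,25,26,27,28,29,30,31}: 00001100111110110000101101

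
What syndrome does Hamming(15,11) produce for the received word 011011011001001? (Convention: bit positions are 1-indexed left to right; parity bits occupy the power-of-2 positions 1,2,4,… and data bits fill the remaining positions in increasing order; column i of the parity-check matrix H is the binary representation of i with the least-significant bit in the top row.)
Syndrome s = H · r^T (mod 2), r = 011011011001001:
  s[0] = (101010101010101)·(011011011001001) mod 2 = 0+0+1+0+1+0+0+0+1+0+0+0+0+0+1 mod 2 = 0
  s[1] = (011001100110011)·(011011011001001) mod 2 = 0+1+1+0+0+1+0+0+0+0+0+0+0+0+1 mod 2 = 0
  s[2] = (000111100001111)·(011011011001001) mod 2 = 0+0+0+0+1+1+0+0+0+0+0+1+0+0+1 mod 2 = 0
  s[3] = (000000011111111)·(011011011001001) mod 2 = 0+0+0+0+0+0+0+1+1+0+0+1+0+0+1 mod 2 = 0
Syndrome = 0000
s = 0: no error detected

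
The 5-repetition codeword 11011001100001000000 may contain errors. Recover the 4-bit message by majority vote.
Split into 5-bit blocks and majority-vote each:
  block 1 = 11011: 4 ones, 1 zeros → 1
  block 2 = 00110: 2 ones, 3 zeros → 0
  block 3 = 00010: 1 ones, 4 zeros → 0
  block 4 = 00000: 0 ones, 5 zeros → 0
Decoded = 1000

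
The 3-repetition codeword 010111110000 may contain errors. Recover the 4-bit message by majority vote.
Split into 3-bit blocks and majority-vote each:
  block 1 = 010: 1 ones, 2 zeros → 0
  block 2 = 111: 3 ones, 0 zeros → 1
  block 3 = 110: 2 ones, 1 zeros → 1
  block 4 = 000: 0 ones, 3 zeros → 0
Decoded = 0110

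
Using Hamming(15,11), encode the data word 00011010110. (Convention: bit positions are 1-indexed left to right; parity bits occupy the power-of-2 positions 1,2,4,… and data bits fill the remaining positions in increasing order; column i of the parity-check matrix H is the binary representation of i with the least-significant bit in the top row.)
Codeword c = d · G (mod 2), d = 00011010110:
  c[0] = d·G[:,0] = (00011010110)·(11011010101) mod 2 = 0+0+0+1+1+0+1+0+1+0+0 mod 2 = 0
  c[1] = d·G[:,1] = (00011010110)·(10110110011) mod 2 = 0+0+0+1+0+0+1+0+0+1+0 mod 2 = 1
  c[2] = d·G[:,2] = (00011010110)·(10000000000) mod 2 = 0+0+0+0+0+0+0+0+0+0+0 mod 2 = 0
  c[3] = d·G[:,3] = (00011010110)·(01110001111) mod 2 = 0+0+0+1+0+0+0+0+1+1+0 mod 2 = 1
  c[4] = d·G[:,4] = (00011010110)·(01000000000) mod 2 = 0+0+0+0+0+0+0+0+0+0+0 mod 2 = 0
  c[5] = d·G[:,5] = (00011010110)·(00100000000) mod 2 = 0+0+0+0+0+0+0+0+0+0+0 mod 2 = 0
  c[6] = d·G[:,6] = (00011010110)·(00010000000) mod 2 = 0+0+0+1+0+0+0+0+0+0+0 mod 2 = 1
  c[7] = d·G[:,7] = (00011010110)·(00001111111) mod 2 = 0+0+0+0+1+0+1+0+1+1+0 mod 2 = 0
  c[8] = d·G[:,8] = (00011010110)·(00001000000) mod 2 = 0+0+0+0+1+0+0+0+0+0+0 mod 2 = 1
  c[9] = d·G[:,9] = (00011010110)·(00000100000) mod 2 = 0+0+0+0+0+0+0+0+0+0+0 mod 2 = 0
  c[10] = d·G[:,10] = (00011010110)·(00000010000) mod 2 = 0+0+0+0+0+0+1+0+0+0+0 mod 2 = 1
  c[11] = d·G[:,11] = (00011010110)·(00000001000) mod 2 = 0+0+0+0+0+0+0+0+0+0+0 mod 2 = 0
  c[12] = d·G[:,12] = (00011010110)·(00000000100) mod 2 = 0+0+0+0+0+0+0+0+1+0+0 mod 2 = 1
  c[13] = d·G[:,13] = (00011010110)·(00000000010) mod 2 = 0+0+0+0+0+0+0+0+0+1+0 mod 2 = 1
  c[14] = d·G[:,14] = (00011010110)·(00000000001) mod 2 = 0+0+0+0+0+0+0+0+0+0+0 mod 2 = 0
Codeword = 010100101010110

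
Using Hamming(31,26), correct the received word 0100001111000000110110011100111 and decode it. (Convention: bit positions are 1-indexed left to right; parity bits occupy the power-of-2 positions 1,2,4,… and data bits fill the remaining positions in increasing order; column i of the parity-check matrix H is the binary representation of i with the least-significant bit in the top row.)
Syndrome s = H · r^T (mod 2), r = 0100001111000000110110011100111:
  s[0] = (1010101010101010101010101010101)·(0100001111000000110110011100111) mod 2 = 0+0+0+0+0+0+1+0+1+0+0+0+0+0+0+0+1+0+0+0+1+0+0+0+1+0+0+0+1+0+1 mod 2 = 1
  s[1] = (0110011001100110011001100110011)·(0100001111000000110110011100111) mod 2 = 0+1+0+0+0+0+1+0+0+1+0+0+0+0+0+0+0+1+0+0+0+0+0+0+0+1+0+0+0+1+1 mod 2 = 1
  s[2] = (0001111000011110000111100001111)·(0100001111000000110110011100111) mod 2 = 0+0+0+0+0+0+1+0+0+0+0+0+0+0+0+0+0+0+0+1+1+0+0+0+0+0+0+0+1+1+1 mod 2 = 0
  s[3] = (0000000111111110000000011111111)·(0100001111000000110110011100111) mod 2 = 0+0+0+0+0+0+0+1+1+1+0+0+0+0+0+0+0+0+0+0+0+0+0+1+1+1+0+0+1+1+1 mod 2 = 1
  s[4] = (0000000000000001111111111111111)·(0100001111000000110110011100111) mod 2 = 0+0+0+0+0+0+0+0+0+0+0+0+0+0+0+0+1+1+0+1+1+0+0+1+1+1+0+0+1+1+1 mod 2 = 0
Syndrome = 11010
Column 11 of H equals this syndrome → error at bit 11 (1-indexed).
Flip bit 11: 0100001111000000110110011100111 → 0100001111100000110110011100111
Extract data bits at positions {3,5,6,7,9,10,11,12,13,14,15,17,18,19,20,21,22,23,24,25,26,27,28,29,30,31}: 00011110000110110011100111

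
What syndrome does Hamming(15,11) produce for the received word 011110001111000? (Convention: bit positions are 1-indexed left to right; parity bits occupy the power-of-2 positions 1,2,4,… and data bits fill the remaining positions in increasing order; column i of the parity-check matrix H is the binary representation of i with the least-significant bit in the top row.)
Syndrome s = H · r^T (mod 2), r = 011110001111000:
  s[0] = (101010101010101)·(011110001111000) mod 2 = 0+0+1+0+1+0+0+0+1+0+1+0+0+0+0 mod 2 = 0
  s[1] = (011001100110011)·(011110001111000) mod 2 = 0+1+1+0+0+0+0+0+0+1+1+0+0+0+0 mod 2 = 0
  s[2] = (000111100001111)·(011110001111000) mod 2 = 0+0+0+1+1+0+0+0+0+0+0+1+0+0+0 mod 2 = 1
  s[3] = (000000011111111)·(011110001111000) mod 2 = 0+0+0+0+0+0+0+0+1+1+1+1+0+0+0 mod 2 = 0
Syndrome = 0010
Non-zero syndrome: error at position 4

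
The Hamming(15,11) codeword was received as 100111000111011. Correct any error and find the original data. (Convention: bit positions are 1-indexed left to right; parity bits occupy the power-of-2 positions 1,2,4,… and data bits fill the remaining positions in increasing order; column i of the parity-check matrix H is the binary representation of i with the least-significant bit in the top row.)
Syndrome s = H · r^T (mod 2), r = 100111000111011:
  s[0] = (101010101010101)·(100111000111011) mod 2 = 1+0+0+0+1+0+0+0+0+0+1+0+0+0+1 mod 2 = 0
  s[1] = (011001100110011)·(100111000111011) mod 2 = 0+0+0+0+0+1+0+0+0+1+1+0+0+1+1 mod 2 = 1
  s[2] = (000111100001111)·(100111000111011) mod 2 = 0+0+0+1+1+1+0+0+0+0+0+1+0+1+1 mod 2 = 0
  s[3] = (000000011111111)·(100111000111011) mod 2 = 0+0+0+0+0+0+0+0+0+1+1+1+0+1+1 mod 2 = 1
Syndrome = 0101
Column 10 of H equals this syndrome → error at bit 10 (1-indexed).
Flip bit 10: 100111000111011 → 100111000011011
Extract data bits at positions {3,5,6,7,9,10,11,12,13,14,15}: 01100011011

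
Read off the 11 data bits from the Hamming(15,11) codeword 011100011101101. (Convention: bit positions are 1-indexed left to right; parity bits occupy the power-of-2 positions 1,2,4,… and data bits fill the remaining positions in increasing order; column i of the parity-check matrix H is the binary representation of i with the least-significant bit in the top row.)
Parity bits occupy power-of-2 positions; data bits are at positions {3,5,6,7,9,10,11,12,13,14,15} (1-indexed).
Extract: c[3]=1 c[5]=0 c[6]=0 c[7]=0 c[9]=1 c[10]=1 c[11]=0 c[12]=1 c[13]=1 c[14]=0 c[15]=1
Data = 10001101101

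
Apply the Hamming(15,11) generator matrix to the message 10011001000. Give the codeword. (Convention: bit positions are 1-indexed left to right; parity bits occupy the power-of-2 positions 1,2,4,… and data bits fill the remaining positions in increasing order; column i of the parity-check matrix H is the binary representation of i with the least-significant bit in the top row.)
Codeword c = d · G (mod 2), d = 10011001000:
  c[0] = d·G[:,0] = (10011001000)·(11011010101) mod 2 = 1+0+0+1+1+0+0+0+0+0+0 mod 2 = 1
  c[1] = d·G[:,1] = (10011001000)·(10110110011) mod 2 = 1+0+0+1+0+0+0+0+0+0+0 mod 2 = 0
  c[2] = d·G[:,2] = (10011001000)·(10000000000) mod 2 = 1+0+0+0+0+0+0+0+0+0+0 mod 2 = 1
  c[3] = d·G[:,3] = (10011001000)·(01110001111) mod 2 = 0+0+0+1+0+0+0+1+0+0+0 mod 2 = 0
  c[4] = d·G[:,4] = (10011001000)·(01000000000) mod 2 = 0+0+0+0+0+0+0+0+0+0+0 mod 2 = 0
  c[5] = d·G[:,5] = (10011001000)·(00100000000) mod 2 = 0+0+0+0+0+0+0+0+0+0+0 mod 2 = 0
  c[6] = d·G[:,6] = (10011001000)·(00010000000) mod 2 = 0+0+0+1+0+0+0+0+0+0+0 mod 2 = 1
  c[7] = d·G[:,7] = (10011001000)·(00001111111) mod 2 = 0+0+0+0+1+0+0+1+0+0+0 mod 2 = 0
  c[8] = d·G[:,8] = (10011001000)·(00001000000) mod 2 = 0+0+0+0+1+0+0+0+0+0+0 mod 2 = 1
  c[9] = d·G[:,9] = (10011001000)·(00000100000) mod 2 = 0+0+0+0+0+0+0+0+0+0+0 mod 2 = 0
  c[10] = d·G[:,10] = (10011001000)·(00000010000) mod 2 = 0+0+0+0+0+0+0+0+0+0+0 mod 2 = 0
  c[11] = d·G[:,11] = (10011001000)·(00000001000) mod 2 = 0+0+0+0+0+0+0+1+0+0+0 mod 2 = 1
  c[12] = d·G[:,12] = (10011001000)·(00000000100) mod 2 = 0+0+0+0+0+0+0+0+0+0+0 mod 2 = 0
  c[13] = d·G[:,13] = (10011001000)·(00000000010) mod 2 = 0+0+0+0+0+0+0+0+0+0+0 mod 2 = 0
  c[14] = d·G[:,14] = (10011001000)·(00000000001) mod 2 = 0+0+0+0+0+0+0+0+0+0+0 mod 2 = 0
Codeword = 101000101001000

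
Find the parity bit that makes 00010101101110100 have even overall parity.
Sum of data bits: 0+0+0+1+0+1+0+1+1+0+1+1+1+0+1+0+0 = 8.
8 mod 2 = 0, so parity bit = 0.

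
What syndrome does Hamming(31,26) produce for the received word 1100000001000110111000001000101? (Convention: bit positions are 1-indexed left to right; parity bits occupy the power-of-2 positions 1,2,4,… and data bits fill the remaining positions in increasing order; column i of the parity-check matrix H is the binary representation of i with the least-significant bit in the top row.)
Syndrome s = H · r^T (mod 2), r = 1100000001000110111000001000101:
  s[0] = (1010101010101010101010101010101)·(1100000001000110111000001000101) mod 2 = 1+0+0+0+0+0+0+0+0+0+0+0+0+0+1+0+1+0+1+0+0+0+0+0+1+0+0+0+1+0+1 mod 2 = 1
  s[1] = (0110011001100110011001100110011)·(1100000001000110111000001000101) mod 2 = 0+1+0+0+0+0+0+0+0+1+0+0+0+1+1+0+0+1+1+0+0+0+0+0+0+0+0+0+0+0+1 mod 2 = 1
  s[2] = (0001111000011110000111100001111)·(1100000001000110111000001000101) mod 2 = 0+0+0+0+0+0+0+0+0+0+0+0+0+1+1+0+0+0+0+0+0+0+0+0+0+0+0+0+1+0+1 mod 2 = 0
  s[3] = (0000000111111110000000011111111)·(1100000001000110111000001000101) mod 2 = 0+0+0+0+0+0+0+0+0+1+0+0+0+1+1+0+0+0+0+0+0+0+0+0+1+0+0+0+1+0+1 mod 2 = 0
  s[4] = (0000000000000001111111111111111)·(1100000001000110111000001000101) mod 2 = 0+0+0+0+0+0+0+0+0+0+0+0+0+0+0+0+1+1+1+0+0+0+0+0+1+0+0+0+1+0+1 mod 2 = 0
Syndrome = 11000
Non-zero syndrome: error at position 3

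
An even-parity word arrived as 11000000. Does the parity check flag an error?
Sum of received bits: 1+1+0+0+0+0+0+0 = 2; 2 mod 2 = 0. Result is 0 → no error detected.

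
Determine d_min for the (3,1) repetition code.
d_min = 3 (the only two codewords are 0…0 and 1…1, differing in all 3 positions).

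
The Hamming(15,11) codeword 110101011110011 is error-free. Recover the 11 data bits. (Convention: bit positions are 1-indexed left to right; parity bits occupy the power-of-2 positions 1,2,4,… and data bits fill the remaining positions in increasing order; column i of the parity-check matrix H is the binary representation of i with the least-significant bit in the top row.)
Parity bits occupy power-of-2 positions; data bits are at positions {3,5,6,7,9,10,11,12,13,14,15} (1-indexed).
Extract: c[3]=0 c[5]=0 c[6]=1 c[7]=0 c[9]=1 c[10]=1 c[11]=1 c[12]=0 c[13]=0 c[14]=1 c[15]=1
Data = 00101110011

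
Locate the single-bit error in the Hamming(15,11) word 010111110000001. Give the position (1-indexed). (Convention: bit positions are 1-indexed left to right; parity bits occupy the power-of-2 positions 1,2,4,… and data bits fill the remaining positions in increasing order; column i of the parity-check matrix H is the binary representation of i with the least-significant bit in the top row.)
Syndrome s = H · r^T (mod 2), r = 010111110000001:
  s[0] = (101010101010101)·(010111110000001) mod 2 = 0+0+0+0+1+0+1+0+0+0+0+0+0+0+1 mod 2 = 1
  s[1] = (011001100110011)·(010111110000001) mod 2 = 0+1+0+0+0+1+1+0+0+0+0+0+0+0+1 mod 2 = 0
  s[2] = (000111100001111)·(010111110000001) mod 2 = 0+0+0+1+1+1+1+0+0+0+0+0+0+0+1 mod 2 = 1
  s[3] = (000000011111111)·(010111110000001) mod 2 = 0+0+0+0+0+0+0+1+0+0+0+0+0+0+1 mod 2 = 0
Syndrome = 1010
Column i of H is the binary representation of i, so the syndrome is the binary index of the flipped bit.
Read s = 1010 with s[0] as LSB: 1·2^0 + 0·2^1 + 1·2^2 + 0·2^3 = 5.
Error is at bit position 5.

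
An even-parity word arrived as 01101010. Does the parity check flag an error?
Sum of received bits: 0+1+1+0+1+0+1+0 = 4; 4 mod 2 = 0. Result is 0 → no error detected.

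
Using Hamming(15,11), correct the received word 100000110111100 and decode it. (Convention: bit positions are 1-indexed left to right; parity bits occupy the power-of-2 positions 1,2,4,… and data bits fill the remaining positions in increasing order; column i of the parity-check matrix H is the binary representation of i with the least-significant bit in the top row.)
Syndrome s = H · r^T (mod 2), r = 100000110111100:
  s[0] = (101010101010101)·(100000110111100) mod 2 = 1+0+0+0+0+0+1+0+0+0+1+0+1+0+0 mod 2 = 0
  s[1] = (011001100110011)·(100000110111100) mod 2 = 0+0+0+0+0+0+1+0+0+1+1+0+0+0+0 mod 2 = 1
  s[2] = (000111100001111)·(100000110111100) mod 2 = 0+0+0+0+0+0+1+0+0+0+0+1+1+0+0 mod 2 = 1
  s[3] = (000000011111111)·(100000110111100) mod 2 = 0+0+0+0+0+0+0+1+0+1+1+1+1+0+0 mod 2 = 1
Syndrome = 0111
Column 14 of H equals this syndrome → error at bit 14 (1-indexed).
Flip bit 14: 100000110111100 → 100000110111110
Extract data bits at positions {3,5,6,7,9,10,11,12,13,14,15}: 00010111110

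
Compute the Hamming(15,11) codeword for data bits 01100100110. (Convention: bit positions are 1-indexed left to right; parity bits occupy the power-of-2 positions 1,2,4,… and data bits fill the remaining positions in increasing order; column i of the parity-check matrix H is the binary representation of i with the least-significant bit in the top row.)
Codeword c = d · G (mod 2), d = 01100100110:
  c[0] = d·G[:,0] = (01100100110)·(11011010101) mod 2 = 0+1+0+0+0+0+0+0+1+0+0 mod 2 = 0
  c[1] = d·G[:,1] = (01100100110)·(10110110011) mod 2 = 0+0+1+0+0+1+0+0+0+1+0 mod 2 = 1
  c[2] = d·G[:,2] = (01100100110)·(10000000000) mod 2 = 0+0+0+0+0+0+0+0+0+0+0 mod 2 = 0
  c[3] = d·G[:,3] = (01100100110)·(01110001111) mod 2 = 0+1+1+0+0+0+0+0+1+1+0 mod 2 = 0
  c[4] = d·G[:,4] = (01100100110)·(01000000000) mod 2 = 0+1+0+0+0+0+0+0+0+0+0 mod 2 = 1
  c[5] = d·G[:,5] = (01100100110)·(00100000000) mod 2 = 0+0+1+0+0+0+0+0+0+0+0 mod 2 = 1
  c[6] = d·G[:,6] = (01100100110)·(00010000000) mod 2 = 0+0+0+0+0+0+0+0+0+0+0 mod 2 = 0
  c[7] = d·G[:,7] = (01100100110)·(00001111111) mod 2 = 0+0+0+0+0+1+0+0+1+1+0 mod 2 = 1
  c[8] = d·G[:,8] = (01100100110)·(00001000000) mod 2 = 0+0+0+0+0+0+0+0+0+0+0 mod 2 = 0
  c[9] = d·G[:,9] = (01100100110)·(00000100000) mod 2 = 0+0+0+0+0+1+0+0+0+0+0 mod 2 = 1
  c[10] = d·G[:,10] = (01100100110)·(00000010000) mod 2 = 0+0+0+0+0+0+0+0+0+0+0 mod 2 = 0
  c[11] = d·G[:,11] = (01100100110)·(00000001000) mod 2 = 0+0+0+0+0+0+0+0+0+0+0 mod 2 = 0
  c[12] = d·G[:,12] = (01100100110)·(00000000100) mod 2 = 0+0+0+0+0+0+0+0+1+0+0 mod 2 = 1
  c[13] = d·G[:,13] = (01100100110)·(00000000010) mod 2 = 0+0+0+0+0+0+0+0+0+1+0 mod 2 = 1
  c[14] = d·G[:,14] = (01100100110)·(00000000001) mod 2 = 0+0+0+0+0+0+0+0+0+0+0 mod 2 = 0
Codeword = 010011010100110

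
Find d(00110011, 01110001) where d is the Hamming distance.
XOR = 01000010, count of 1s = 2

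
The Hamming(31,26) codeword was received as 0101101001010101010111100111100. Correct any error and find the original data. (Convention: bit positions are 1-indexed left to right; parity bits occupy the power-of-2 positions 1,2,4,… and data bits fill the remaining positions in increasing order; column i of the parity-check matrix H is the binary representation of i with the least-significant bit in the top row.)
Syndrome s = H · r^T (mod 2), r = 0101101001010101010111100111100:
  s[0] = (1010101010101010101010101010101)·(0101101001010101010111100111100) mod 2 = 0+0+0+0+1+0+1+0+0+0+0+0+0+0+0+0+0+0+0+0+1+0+1+0+0+0+1+0+1+0+0 mod 2 = 0
  s[1] = (0110011001100110011001100110011)·(0101101001010101010111100111100) mod 2 = 0+1+0+0+0+0+1+0+0+1+0+0+0+1+0+0+0+1+0+0+0+1+1+0+0+1+1+0+0+0+0 mod 2 = 1
  s[2] = (0001111000011110000111100001111)·(0101101001010101010111100111100) mod 2 = 0+0+0+1+1+0+1+0+0+0+0+1+0+1+0+0+0+0+0+1+1+1+1+0+0+0+0+1+1+0+0 mod 2 = 1
  s[3] = (0000000111111110000000011111111)·(0101101001010101010111100111100) mod 2 = 0+0+0+0+0+0+0+0+0+1+0+1+0+1+0+0+0+0+0+0+0+0+0+0+0+1+1+1+1+0+0 mod 2 = 1
  s[4] = (0000000000000001111111111111111)·(0101101001010101010111100111100) mod 2 = 0+0+0+0+0+0+0+0+0+0+0+0+0+0+0+1+0+1+0+1+1+1+1+0+0+1+1+1+1+0+0 mod 2 = 0
Syndrome = 01110
Column 14 of H equals this syndrome → error at bit 14 (1-indexed).
Flip bit 14: 0101101001010101010111100111100 → 0101101001010001010111100111100
Extract data bits at positions {3,5,6,7,9,10,11,12,13,14,15,17,18,19,20,21,22,23,24,25,26,27,28,29,30,31}: 01010101000010111100111100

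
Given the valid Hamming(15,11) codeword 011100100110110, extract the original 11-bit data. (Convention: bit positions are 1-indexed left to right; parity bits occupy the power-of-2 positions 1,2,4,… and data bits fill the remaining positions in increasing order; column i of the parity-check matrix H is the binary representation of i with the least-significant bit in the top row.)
Parity bits occupy power-of-2 positions; data bits are at positions {3,5,6,7,9,10,11,12,13,14,15} (1-indexed).
Extract: c[3]=1 c[5]=0 c[6]=0 c[7]=1 c[9]=0 c[10]=1 c[11]=1 c[12]=0 c[13]=1 c[14]=1 c[15]=0
Data = 10010110110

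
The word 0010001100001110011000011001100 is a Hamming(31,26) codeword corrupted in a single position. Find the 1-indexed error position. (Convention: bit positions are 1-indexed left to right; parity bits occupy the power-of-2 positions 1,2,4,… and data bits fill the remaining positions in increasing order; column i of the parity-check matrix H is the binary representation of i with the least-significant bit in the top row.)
Syndrome s = H · r^T (mod 2), r = 0010001100001110011000011001100:
  s[0] = (1010101010101010101010101010101)·(0010001100001110011000011001100) mod 2 = 0+0+1+0+0+0+1+0+0+0+0+0+1+0+1+0+0+0+1+0+0+0+0+0+1+0+0+0+1+0+0 mod 2 = 1
  s[1] = (0110011001100110011001100110011)·(0010001100001110011000011001100) mod 2 = 0+0+1+0+0+0+1+0+0+0+0+0+0+1+1+0+0+1+1+0+0+0+0+0+0+0+0+0+0+0+0 mod 2 = 0
  s[2] = (0001111000011110000111100001111)·(0010001100001110011000011001100) mod 2 = 0+0+0+0+0+0+1+0+0+0+0+0+1+1+1+0+0+0+0+0+0+0+0+0+0+0+0+1+1+0+0 mod 2 = 0
  s[3] = (0000000111111110000000011111111)·(0010001100001110011000011001100) mod 2 = 0+0+0+0+0+0+0+1+0+0+0+0+1+1+1+0+0+0+0+0+0+0+0+1+1+0+0+1+1+0+0 mod 2 = 0
  s[4] = (0000000000000001111111111111111)·(0010001100001110011000011001100) mod 2 = 0+0+0+0+0+0+0+0+0+0+0+0+0+0+0+0+0+1+1+0+0+0+0+1+1+0+0+1+1+0+0 mod 2 = 0
Syndrome = 10000
Column i of H is the binary representation of i, so the syndrome is the binary index of the flipped bit.
Read s = 10000 with s[0] as LSB: 1·2^0 + 0·2^1 + 0·2^2 + 0·2^3 + 0·2^4 = 1.
Error is at bit position 1.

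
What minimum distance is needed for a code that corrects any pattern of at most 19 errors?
Correcting t errors requires d_min ≥ 2t + 1 = 2·19 + 1 = 39.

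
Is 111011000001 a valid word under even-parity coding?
Sum of all bits: 1+1+1+0+1+1+0+0+0+0+0+1 = 6; 6 mod 2 = 0. Result is 0 → valid parity.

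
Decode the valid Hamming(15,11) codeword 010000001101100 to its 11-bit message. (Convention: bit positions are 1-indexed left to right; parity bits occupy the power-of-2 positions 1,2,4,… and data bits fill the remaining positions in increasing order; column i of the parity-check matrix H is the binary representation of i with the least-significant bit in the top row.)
Parity bits occupy power-of-2 positions; data bits are at positions {3,5,6,7,9,10,11,12,13,14,15} (1-indexed).
Extract: c[3]=0 c[5]=0 c[6]=0 c[7]=0 c[9]=1 c[10]=1 c[11]=0 c[12]=1 c[13]=1 c[14]=0 c[15]=0
Data = 00001101100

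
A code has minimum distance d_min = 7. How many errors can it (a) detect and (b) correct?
(a) Detection requires d_min ≥ e+1, so e ≤ d_min − 1 = 6.
(b) Correction requires d_min ≥ 2t+1, so t ≤ ⌊(d_min − 1)/2⌋ = ⌊6/2⌋ = 3.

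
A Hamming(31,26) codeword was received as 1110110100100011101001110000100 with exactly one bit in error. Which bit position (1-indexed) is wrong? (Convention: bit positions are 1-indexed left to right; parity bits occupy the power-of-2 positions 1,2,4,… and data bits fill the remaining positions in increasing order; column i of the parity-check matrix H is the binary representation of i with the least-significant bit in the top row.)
Syndrome s = H · r^T (mod 2), r = 1110110100100011101001110000100:
  s[0] = (1010101010101010101010101010101)·(1110110100100011101001110000100) mod 2 = 1+0+1+0+1+0+0+0+0+0+1+0+0+0+1+0+1+0+1+0+0+0+1+0+0+0+0+0+1+0+0 mod 2 = 1
  s[1] = (0110011001100110011001100110011)·(1110110100100011101001110000100) mod 2 = 0+1+1+0+0+1+0+0+0+0+1+0+0+0+1+0+0+0+1+0+0+1+1+0+0+0+0+0+0+0+0 mod 2 = 0
  s[2] = (0001111000011110000111100001111)·(1110110100100011101001110000100) mod 2 = 0+0+0+0+1+1+0+0+0+0+0+0+0+0+1+0+0+0+0+0+0+1+1+0+0+0+0+0+1+0+0 mod 2 = 0
  s[3] = (0000000111111110000000011111111)·(1110110100100011101001110000100) mod 2 = 0+0+0+0+0+0+0+1+0+0+1+0+0+0+1+0+0+0+0+0+0+0+0+1+0+0+0+0+1+0+0 mod 2 = 1
  s[4] = (0000000000000001111111111111111)·(1110110100100011101001110000100) mod 2 = 0+0+0+0+0+0+0+0+0+0+0+0+0+0+0+1+1+0+1+0+0+1+1+1+0+0+0+0+1+0+0 mod 2 = 1
Syndrome = 10011
Column i of H is the binary representation of i, so the syndrome is the binary index of the flipped bit.
Read s = 10011 with s[0] as LSB: 1·2^0 + 0·2^1 + 0·2^2 + 1·2^3 + 1·2^4 = 25.
Error is at bit position 25.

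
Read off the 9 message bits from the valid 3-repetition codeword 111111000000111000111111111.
Split into 3-bit blocks: 111 111 000 000 111 000 111 111 111
Data = 110010111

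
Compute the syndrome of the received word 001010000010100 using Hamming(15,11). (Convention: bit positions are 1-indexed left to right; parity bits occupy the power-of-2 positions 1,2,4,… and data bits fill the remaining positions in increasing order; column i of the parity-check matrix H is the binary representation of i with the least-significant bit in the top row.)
Syndrome s = H · r^T (mod 2), r = 001010000010100:
  s[0] = (101010101010101)·(001010000010100) mod 2 = 0+0+1+0+1+0+0+0+0+0+1+0+1+0+0 mod 2 = 0
  s[1] = (011001100110011)·(001010000010100) mod 2 = 0+0+1+0+0+0+0+0+0+0+1+0+0+0+0 mod 2 = 0
  s[2] = (000111100001111)·(001010000010100) mod 2 = 0+0+0+0+1+0+0+0+0+0+0+0+1+0+0 mod 2 = 0
  s[3] = (000000011111111)·(001010000010100) mod 2 = 0+0+0+0+0+0+0+0+0+0+1+0+1+0+0 mod 2 = 0
Syndrome = 0000
s = 0: no error detected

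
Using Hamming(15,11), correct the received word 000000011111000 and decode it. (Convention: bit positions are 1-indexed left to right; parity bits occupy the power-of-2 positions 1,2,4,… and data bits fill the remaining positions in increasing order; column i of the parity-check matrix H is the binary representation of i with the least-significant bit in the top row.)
Syndrome s = H · r^T (mod 2), r = 000000011111000:
  s[0] = (101010101010101)·(000000011111000) mod 2 = 0+0+0+0+0+0+0+0+1+0+1+0+0+0+0 mod 2 = 0
  s[1] = (011001100110011)·(000000011111000) mod 2 = 0+0+0+0+0+0+0+0+0+1+1+0+0+0+0 mod 2 = 0
  s[2] = (000111100001111)·(000000011111000) mod 2 = 0+0+0+0+0+0+0+0+0+0+0+1+0+0+0 mod 2 = 1
  s[3] = (000000011111111)·(000000011111000) mod 2 = 0+0+0+0+0+0+0+1+1+1+1+1+0+0+0 mod 2 = 1
Syndrome = 0011
Column 12 of H equals this syndrome → error at bit 12 (1-indexed).
Flip bit 12: 000000011111000 → 000000011110000
Extract data bits at positions {3,5,6,7,9,10,11,12,13,14,15}: 00001110000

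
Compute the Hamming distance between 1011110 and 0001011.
XOR = 1010101, count of 1s = 4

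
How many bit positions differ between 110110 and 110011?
XOR = 000101, count of 1s = 2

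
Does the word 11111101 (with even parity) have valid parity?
Sum of all bits: 1+1+1+1+1+1+0+1 = 7; 7 mod 2 = 1. Result is 1 → parity error detected.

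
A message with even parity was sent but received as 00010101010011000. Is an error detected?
Sum of received bits: 0+0+0+1+0+1+0+1+0+1+0+0+1+1+0+0+0 = 6; 6 mod 2 = 0. Result is 0 → no error detected.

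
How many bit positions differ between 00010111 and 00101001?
XOR = 00111110, count of 1s = 5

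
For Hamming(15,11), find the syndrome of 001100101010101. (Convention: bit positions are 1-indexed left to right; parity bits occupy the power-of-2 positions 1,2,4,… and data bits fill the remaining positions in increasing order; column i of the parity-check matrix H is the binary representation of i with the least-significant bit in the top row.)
Syndrome s = H · r^T (mod 2), r = 001100101010101:
  s[0] = (101010101010101)·(001100101010101) mod 2 = 0+0+1+0+0+0+1+0+1+0+1+0+1+0+1 mod 2 = 0
  s[1] = (011001100110011)·(001100101010101) mod 2 = 0+0+1+0+0+0+1+0+0+0+1+0+0+0+1 mod 2 = 0
  s[2] = (000111100001111)·(001100101010101) mod 2 = 0+0+0+1+0+0+1+0+0+0+0+0+1+0+1 mod 2 = 0
  s[3] = (000000011111111)·(001100101010101) mod 2 = 0+0+0+0+0+0+0+0+1+0+1+0+1+0+1 mod 2 = 0
Syndrome = 0000
s = 0: no error detected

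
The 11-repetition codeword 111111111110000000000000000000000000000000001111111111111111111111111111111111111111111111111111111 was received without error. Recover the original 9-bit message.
Split into 11-bit blocks: 11111111111 00000000000 00000000000 00000000000 11111111111 11111111111 11111111111 11111111111 11111111111
Data = 100011111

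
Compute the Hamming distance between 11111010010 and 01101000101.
XOR = 10010010111, count of 1s = 6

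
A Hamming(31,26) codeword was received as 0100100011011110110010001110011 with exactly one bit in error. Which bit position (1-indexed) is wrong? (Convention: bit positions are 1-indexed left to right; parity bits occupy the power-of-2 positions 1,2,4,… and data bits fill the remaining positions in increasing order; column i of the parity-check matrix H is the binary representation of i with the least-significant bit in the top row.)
Syndrome s = H · r^T (mod 2), r = 0100100011011110110010001110011:
  s[0] = (1010101010101010101010101010101)·(0100100011011110110010001110011) mod 2 = 0+0+0+0+1+0+0+0+1+0+0+0+1+0+1+0+1+0+0+0+1+0+0+0+1+0+1+0+0+0+1 mod 2 = 1
  s[1] = (0110011001100110011001100110011)·(0100100011011110110010001110011) mod 2 = 0+1+0+0+0+0+0+0+0+1+0+0+0+1+1+0+0+1+0+0+0+0+0+0+0+1+1+0+0+1+1 mod 2 = 1
  s[2] = (0001111000011110000111100001111)·(0100100011011110110010001110011) mod 2 = 0+0+0+0+1+0+0+0+0+0+0+1+1+1+1+0+0+0+0+0+1+0+0+0+0+0+0+0+0+1+1 mod 2 = 0
  s[3] = (0000000111111110000000011111111)·(0100100011011110110010001110011) mod 2 = 0+0+0+0+0+0+0+0+1+1+0+1+1+1+1+0+0+0+0+0+0+0+0+0+1+1+1+0+0+1+1 mod 2 = 1
  s[4] = (0000000000000001111111111111111)·(0100100011011110110010001110011) mod 2 = 0+0+0+0+0+0+0+0+0+0+0+0+0+0+0+0+1+1+0+0+1+0+0+0+1+1+1+0+0+1+1 mod 2 = 0
Syndrome = 11010
Column i of H is the binary representation of i, so the syndrome is the binary index of the flipped bit.
Read s = 11010 with s[0] as LSB: 1·2^0 + 1·2^1 + 0·2^2 + 1·2^3 + 0·2^4 = 11.
Error is at bit position 11.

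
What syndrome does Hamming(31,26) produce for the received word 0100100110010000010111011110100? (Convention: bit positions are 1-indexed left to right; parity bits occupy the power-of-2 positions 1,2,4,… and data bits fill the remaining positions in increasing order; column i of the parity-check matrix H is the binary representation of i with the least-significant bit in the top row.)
Syndrome s = H · r^T (mod 2), r = 0100100110010000010111011110100:
  s[0] = (1010101010101010101010101010101)·(0100100110010000010111011110100) mod 2 = 0+0+0+0+1+0+0+0+1+0+0+0+0+0+0+0+0+0+0+0+1+0+0+0+1+0+1+0+1+0+0 mod 2 = 0
  s[1] = (0110011001100110011001100110011)·(0100100110010000010111011110100) mod 2 = 0+1+0+0+0+0+0+0+0+0+0+0+0+0+0+0+0+1+0+0+0+1+0+0+0+1+1+0+0+0+0 mod 2 = 1
  s[2] = (0001111000011110000111100001111)·(0100100110010000010111011110100) mod 2 = 0+0+0+0+1+0+0+0+0+0+0+1+0+0+0+0+0+0+0+1+1+1+0+0+0+0+0+0+1+0+0 mod 2 = 0
  s[3] = (0000000111111110000000011111111)·(0100100110010000010111011110100) mod 2 = 0+0+0+0+0+0+0+1+1+0+0+1+0+0+0+0+0+0+0+0+0+0+0+1+1+1+1+0+1+0+0 mod 2 = 0
  s[4] = (0000000000000001111111111111111)·(0100100110010000010111011110100) mod 2 = 0+0+0+0+0+0+0+0+0+0+0+0+0+0+0+0+0+1+0+1+1+1+0+1+1+1+1+0+1+0+0 mod 2 = 1
Syndrome = 01001
Non-zero syndrome: error at position 18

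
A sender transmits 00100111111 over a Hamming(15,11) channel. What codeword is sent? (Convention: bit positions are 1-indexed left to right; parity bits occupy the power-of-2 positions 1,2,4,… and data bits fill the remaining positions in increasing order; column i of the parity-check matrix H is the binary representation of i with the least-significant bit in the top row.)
Codeword c = d · G (mod 2), d = 00100111111:
  c[0] = d·G[:,0] = (00100111111)·(11011010101) mod 2 = 0+0+0+0+0+0+1+0+1+0+1 mod 2 = 1
  c[1] = d·G[:,1] = (00100111111)·(10110110011) mod 2 = 0+0+1+0+0+1+1+0+0+1+1 mod 2 = 1
  c[2] = d·G[:,2] = (00100111111)·(10000000000) mod 2 = 0+0+0+0+0+0+0+0+0+0+0 mod 2 = 0
  c[3] = d·G[:,3] = (00100111111)·(01110001111) mod 2 = 0+0+1+0+0+0+0+1+1+1+1 mod 2 = 1
  c[4] = d·G[:,4] = (00100111111)·(01000000000) mod 2 = 0+0+0+0+0+0+0+0+0+0+0 mod 2 = 0
  c[5] = d·G[:,5] = (00100111111)·(00100000000) mod 2 = 0+0+1+0+0+0+0+0+0+0+0 mod 2 = 1
  c[6] = d·G[:,6] = (00100111111)·(00010000000) mod 2 = 0+0+0+0+0+0+0+0+0+0+0 mod 2 = 0
  c[7] = d·G[:,7] = (00100111111)·(00001111111) mod 2 = 0+0+0+0+0+1+1+1+1+1+1 mod 2 = 0
  c[8] = d·G[:,8] = (00100111111)·(00001000000) mod 2 = 0+0+0+0+0+0+0+0+0+0+0 mod 2 = 0
  c[9] = d·G[:,9] = (00100111111)·(00000100000) mod 2 = 0+0+0+0+0+1+0+0+0+0+0 mod 2 = 1
  c[10] = d·G[:,10] = (00100111111)·(00000010000) mod 2 = 0+0+0+0+0+0+1+0+0+0+0 mod 2 = 1
  c[11] = d·G[:,11] = (00100111111)·(00000001000) mod 2 = 0+0+0+0+0+0+0+1+0+0+0 mod 2 = 1
  c[12] = d·G[:,12] = (00100111111)·(00000000100) mod 2 = 0+0+0+0+0+0+0+0+1+0+0 mod 2 = 1
  c[13] = d·G[:,13] = (00100111111)·(00000000010) mod 2 = 0+0+0+0+0+0+0+0+0+1+0 mod 2 = 1
  c[14] = d·G[:,14] = (00100111111)·(00000000001) mod 2 = 0+0+0+0+0+0+0+0+0+0+1 mod 2 = 1
Codeword = 110101000111111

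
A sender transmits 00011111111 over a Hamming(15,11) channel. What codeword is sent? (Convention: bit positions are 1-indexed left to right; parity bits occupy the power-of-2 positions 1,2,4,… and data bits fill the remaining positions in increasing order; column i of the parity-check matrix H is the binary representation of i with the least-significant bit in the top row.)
Codeword c = d · G (mod 2), d = 00011111111:
  c[0] = d·G[:,0] = (00011111111)·(11011010101) mod 2 = 0+0+0+1+1+0+1+0+1+0+1 mod 2 = 1
  c[1] = d·G[:,1] = (00011111111)·(10110110011) mod 2 = 0+0+0+1+0+1+1+0+0+1+1 mod 2 = 1
  c[2] = d·G[:,2] = (00011111111)·(10000000000) mod 2 = 0+0+0+0+0+0+0+0+0+0+0 mod 2 = 0
  c[3] = d·G[:,3] = (00011111111)·(01110001111) mod 2 = 0+0+0+1+0+0+0+1+1+1+1 mod 2 = 1
  c[4] = d·G[:,4] = (00011111111)·(01000000000) mod 2 = 0+0+0+0+0+0+0+0+0+0+0 mod 2 = 0
  c[5] = d·G[:,5] = (00011111111)·(00100000000) mod 2 = 0+0+0+0+0+0+0+0+0+0+0 mod 2 = 0
  c[6] = d·G[:,6] = (00011111111)·(00010000000) mod 2 = 0+0+0+1+0+0+0+0+0+0+0 mod 2 = 1
  c[7] = d·G[:,7] = (00011111111)·(00001111111) mod 2 = 0+0+0+0+1+1+1+1+1+1+1 mod 2 = 1
  c[8] = d·G[:,8] = (00011111111)·(00001000000) mod 2 = 0+0+0+0+1+0+0+0+0+0+0 mod 2 = 1
  c[9] = d·G[:,9] = (00011111111)·(00000100000) mod 2 = 0+0+0+0+0+1+0+0+0+0+0 mod 2 = 1
  c[10] = d·G[:,10] = (00011111111)·(00000010000) mod 2 = 0+0+0+0+0+0+1+0+0+0+0 mod 2 = 1
  c[11] = d·G[:,11] = (00011111111)·(00000001000) mod 2 = 0+0+0+0+0+0+0+1+0+0+0 mod 2 = 1
  c[12] = d·G[:,12] = (00011111111)·(00000000100) mod 2 = 0+0+0+0+0+0+0+0+1+0+0 mod 2 = 1
  c[13] = d·G[:,13] = (00011111111)·(00000000010) mod 2 = 0+0+0+0+0+0+0+0+0+1+0 mod 2 = 1
  c[14] = d·G[:,14] = (00011111111)·(00000000001) mod 2 = 0+0+0+0+0+0+0+0+0+0+1 mod 2 = 1
Codeword = 110100111111111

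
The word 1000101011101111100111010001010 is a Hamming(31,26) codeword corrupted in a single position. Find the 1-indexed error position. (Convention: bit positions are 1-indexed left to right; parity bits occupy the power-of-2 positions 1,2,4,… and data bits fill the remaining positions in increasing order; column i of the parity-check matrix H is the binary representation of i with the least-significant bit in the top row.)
Syndrome s = H · r^T (mod 2), r = 1000101011101111100111010001010:
  s[0] = (1010101010101010101010101010101)·(1000101011101111100111010001010) mod 2 = 1+0+0+0+1+0+1+0+1+0+1+0+1+0+1+0+1+0+0+0+1+0+0+0+0+0+0+0+0+0+0 mod 2 = 1
  s[1] = (0110011001100110011001100110011)·(1000101011101111100111010001010) mod 2 = 0+0+0+0+0+0+1+0+0+1+1+0+0+1+1+0+0+0+0+0+0+1+0+0+0+0+0+0+0+1+0 mod 2 = 1
  s[2] = (0001111000011110000111100001111)·(1000101011101111100111010001010) mod 2 = 0+0+0+0+1+0+1+0+0+0+0+0+1+1+1+0+0+0+0+1+1+1+0+0+0+0+0+1+0+1+0 mod 2 = 0
  s[3] = (0000000111111110000000011111111)·(1000101011101111100111010001010) mod 2 = 0+0+0+0+0+0+0+0+1+1+1+0+1+1+1+0+0+0+0+0+0+0+0+1+0+0+0+1+0+1+0 mod 2 = 1
  s[4] = (0000000000000001111111111111111)·(1000101011101111100111010001010) mod 2 = 0+0+0+0+0+0+0+0+0+0+0+0+0+0+0+1+1+0+0+1+1+1+0+1+0+0+0+1+0+1+0 mod 2 = 0
Syndrome = 11010
Column i of H is the binary representation of i, so the syndrome is the binary index of the flipped bit.
Read s = 11010 with s[0] as LSB: 1·2^0 + 1·2^1 + 0·2^2 + 1·2^3 + 0·2^4 = 11.
Error is at bit position 11.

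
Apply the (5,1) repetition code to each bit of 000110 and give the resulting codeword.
Repeat each bit 5× and concatenate:
0→00000  0→00000  0→00000  1→11111  1→11111  0→00000
Codeword = 000000000000000111111111100000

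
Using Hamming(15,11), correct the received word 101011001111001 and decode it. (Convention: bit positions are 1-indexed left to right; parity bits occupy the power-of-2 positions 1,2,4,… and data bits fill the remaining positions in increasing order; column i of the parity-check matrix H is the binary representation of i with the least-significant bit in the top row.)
Syndrome s = H · r^T (mod 2), r = 101011001111001:
  s[0] = (101010101010101)·(101011001111001) mod 2 = 1+0+1+0+1+0+0+0+1+0+1+0+0+0+1 mod 2 = 0
  s[1] = (011001100110011)·(101011001111001) mod 2 = 0+0+1+0+0+1+0+0+0+1+1+0+0+0+1 mod 2 = 1
  s[2] = (000111100001111)·(101011001111001) mod 2 = 0+0+0+0+1+1+0+0+0+0+0+1+0+0+1 mod 2 = 0
  s[3] = (000000011111111)·(101011001111001) mod 2 = 0+0+0+0+0+0+0+0+1+1+1+1+0+0+1 mod 2 = 1
Syndrome = 0101
Column 10 of H equals this syndrome → error at bit 10 (1-indexed).
Flip bit 10: 101011001111001 → 101011001011001
Extract data bits at positions {3,5,6,7,9,10,11,12,13,14,15}: 11101011001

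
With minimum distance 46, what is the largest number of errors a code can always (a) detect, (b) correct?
(a) Detection requires d_min ≥ e+1, so e ≤ d_min − 1 = 45.
(b) Correction requires d_min ≥ 2t+1, so t ≤ ⌊(d_min − 1)/2⌋ = ⌊45/2⌋ = 22.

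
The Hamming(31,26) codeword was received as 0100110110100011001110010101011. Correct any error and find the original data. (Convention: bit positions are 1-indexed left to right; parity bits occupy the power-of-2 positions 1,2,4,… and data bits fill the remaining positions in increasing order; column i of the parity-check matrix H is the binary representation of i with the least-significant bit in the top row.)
Syndrome s = H · r^T (mod 2), r = 0100110110100011001110010101011:
  s[0] = (1010101010101010101010101010101)·(0100110110100011001110010101011) mod 2 = 0+0+0+0+1+0+0+0+1+0+1+0+0+0+1+0+0+0+1+0+1+0+0+0+0+0+0+0+0+0+1 mod 2 = 1
  s[1] = (0110011001100110011001100110011)·(0100110110100011001110010101011) mod 2 = 0+1+0+0+0+1+0+0+0+0+1+0+0+0+1+0+0+0+1+0+0+0+0+0+0+1+0+0+0+1+1 mod 2 = 0
  s[2] = (0001111000011110000111100001111)·(0100110110100011001110010101011) mod 2 = 0+0+0+0+1+1+0+0+0+0+0+0+0+0+1+0+0+0+0+1+1+0+0+0+0+0+0+1+0+1+1 mod 2 = 0
  s[3] = (0000000111111110000000011111111)·(0100110110100011001110010101011) mod 2 = 0+0+0+0+0+0+0+1+1+0+1+0+0+0+1+0+0+0+0+0+0+0+0+1+0+1+0+1+0+1+1 mod 2 = 1
  s[4] = (0000000000000001111111111111111)·(0100110110100011001110010101011) mod 2 = 0+0+0+0+0+0+0+0+0+0+0+0+0+0+0+1+0+0+1+1+1+0+0+1+0+1+0+1+0+1+1 mod 2 = 1
Syndrome = 10011
Column 25 of H equals this syndrome → error at bit 25 (1-indexed).
Flip bit 25: 0100110110100011001110010101011 → 0100110110100011001110011101011
Extract data bits at positions {3,5,6,7,9,10,11,12,13,14,15,17,18,19,20,21,22,23,24,25,26,27,28,29,30,31}: 01101010001001110011101011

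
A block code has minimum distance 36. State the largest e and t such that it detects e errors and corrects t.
(a) Detection requires d_min ≥ e+1, so e ≤ d_min − 1 = 35.
(b) Correction requires d_min ≥ 2t+1, so t ≤ ⌊(d_min − 1)/2⌋ = ⌊35/2⌋ = 17.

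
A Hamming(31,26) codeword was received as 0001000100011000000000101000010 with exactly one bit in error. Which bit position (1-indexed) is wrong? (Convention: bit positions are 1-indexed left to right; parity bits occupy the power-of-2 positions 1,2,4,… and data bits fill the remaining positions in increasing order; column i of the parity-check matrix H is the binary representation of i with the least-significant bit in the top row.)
Syndrome s = H · r^T (mod 2), r = 0001000100011000000000101000010:
  s[0] = (1010101010101010101010101010101)·(0001000100011000000000101000010) mod 2 = 0+0+0+0+0+0+0+0+0+0+0+0+1+0+0+0+0+0+0+0+0+0+1+0+1+0+0+0+0+0+0 mod 2 = 1
  s[1] = (0110011001100110011001100110011)·(0001000100011000000000101000010) mod 2 = 0+0+0+0+0+0+0+0+0+0+0+0+0+0+0+0+0+0+0+0+0+0+1+0+0+0+0+0+0+1+0 mod 2 = 0
  s[2] = (0001111000011110000111100001111)·(0001000100011000000000101000010) mod 2 = 0+0+0+1+0+0+0+0+0+0+0+1+1+0+0+0+0+0+0+0+0+0+1+0+0+0+0+0+0+1+0 mod 2 = 1
  s[3] = (0000000111111110000000011111111)·(0001000100011000000000101000010) mod 2 = 0+0+0+0+0+0+0+1+0+0+0+1+1+0+0+0+0+0+0+0+0+0+0+0+1+0+0+0+0+1+0 mod 2 = 1
  s[4] = (0000000000000001111111111111111)·(0001000100011000000000101000010) mod 2 = 0+0+0+0+0+0+0+0+0+0+0+0+0+0+0+0+0+0+0+0+0+0+1+0+1+0+0+0+0+1+0 mod 2 = 1
Syndrome = 10111
Column i of H is the binary representation of i, so the syndrome is the binary index of the flipped bit.
Read s = 10111 with s[0] as LSB: 1·2^0 + 0·2^1 + 1·2^2 + 1·2^3 + 1·2^4 = 29.
Error is at bit position 29.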